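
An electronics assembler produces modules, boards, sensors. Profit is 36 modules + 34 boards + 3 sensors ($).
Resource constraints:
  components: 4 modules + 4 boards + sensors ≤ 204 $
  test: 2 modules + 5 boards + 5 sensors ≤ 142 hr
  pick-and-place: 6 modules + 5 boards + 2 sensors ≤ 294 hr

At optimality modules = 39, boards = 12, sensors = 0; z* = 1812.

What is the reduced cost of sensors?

Check each constraint at x*: components 204/204 (tight); test 138/142 (slack 4); pick-and-place 294/294 (tight).
Slack constraints have shadow price 0 (complementary slackness).
The binding rows give the dual system: 4·y_components + 6·y_pick-and-place = 36 and 4·y_components + 5·y_pick-and-place = 34.
Solving: y_components = 6, y_pick-and-place = 2.
Reduced cost of sensors: c₃ − yᵀa₃ = 3 − (6·1 + 2·2) = 3 − 10 = -7.

-7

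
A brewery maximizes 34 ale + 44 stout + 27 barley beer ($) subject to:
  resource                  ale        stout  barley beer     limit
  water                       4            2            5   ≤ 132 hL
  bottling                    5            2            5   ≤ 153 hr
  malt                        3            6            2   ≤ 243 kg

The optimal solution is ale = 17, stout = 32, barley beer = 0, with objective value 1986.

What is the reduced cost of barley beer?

At the optimum: water uses 132 of 132 (binding); bottling uses 149 of 153 (slack = 4); malt uses 243 of 243 (binding).
Since bottling is not tight, its dual is 0.
From A_Bᵀ y = c: 4·y_water + 3·y_malt = 34; 2·y_water + 6·y_malt = 44.
Solving: y_water = 4, y_malt = 6.
Reduced cost of barley beer: c₃ − yᵀa₃ = 27 − (4·5 + 6·2) = 27 − 32 = -5.

-5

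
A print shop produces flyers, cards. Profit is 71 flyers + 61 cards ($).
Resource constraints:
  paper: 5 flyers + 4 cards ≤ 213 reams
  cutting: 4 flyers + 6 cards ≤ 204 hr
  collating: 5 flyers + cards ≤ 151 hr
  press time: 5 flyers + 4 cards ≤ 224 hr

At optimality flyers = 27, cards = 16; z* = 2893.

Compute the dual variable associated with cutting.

9

At the optimum: paper uses 199 of 213 (slack = 14); cutting uses 204 of 204 (binding); collating uses 151 of 151 (binding); press time uses 199 of 224 (slack = 25).
By complementary slackness, y = 0 for the non-binding constraints.
The binding rows give the dual system: 4·y_cutting + 5·y_collating = 71 and 6·y_cutting + 1·y_collating = 61.
This yields shadow prices y_cutting = 9, y_collating = 7.
Shadow price of cutting = 9.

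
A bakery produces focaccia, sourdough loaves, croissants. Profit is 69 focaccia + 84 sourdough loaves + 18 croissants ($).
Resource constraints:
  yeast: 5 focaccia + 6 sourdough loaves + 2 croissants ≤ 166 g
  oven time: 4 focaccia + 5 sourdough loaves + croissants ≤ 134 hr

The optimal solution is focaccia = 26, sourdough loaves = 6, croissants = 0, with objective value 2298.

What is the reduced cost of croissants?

At the optimum: yeast uses 166 of 166 (binding); oven time uses 134 of 134 (binding).
The binding rows give the dual system: 5·y_yeast + 4·y_oven time = 69 and 6·y_yeast + 5·y_oven time = 84.
This yields shadow prices y_yeast = 9, y_oven time = 6.
Reduced cost of croissants: c₃ − yᵀa₃ = 18 − (9·2 + 6·1) = 18 − 24 = -6.

-6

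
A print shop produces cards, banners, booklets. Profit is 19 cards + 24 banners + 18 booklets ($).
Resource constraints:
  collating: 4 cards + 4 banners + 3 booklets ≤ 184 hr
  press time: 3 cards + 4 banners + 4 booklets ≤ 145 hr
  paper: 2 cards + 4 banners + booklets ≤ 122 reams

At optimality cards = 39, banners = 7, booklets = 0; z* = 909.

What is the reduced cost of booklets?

Binding: collating and press time. Non-binding: paper (16 unused).
Since paper is not tight, its dual is 0.
The binding rows give the dual system: 4·y_collating + 3·y_press time = 19 and 4·y_collating + 4·y_press time = 24.
This yields shadow prices y_collating = 1, y_press time = 5.
Reduced cost of booklets: c₃ − yᵀa₃ = 18 − (1·3 + 5·4) = 18 − 23 = -5.

-5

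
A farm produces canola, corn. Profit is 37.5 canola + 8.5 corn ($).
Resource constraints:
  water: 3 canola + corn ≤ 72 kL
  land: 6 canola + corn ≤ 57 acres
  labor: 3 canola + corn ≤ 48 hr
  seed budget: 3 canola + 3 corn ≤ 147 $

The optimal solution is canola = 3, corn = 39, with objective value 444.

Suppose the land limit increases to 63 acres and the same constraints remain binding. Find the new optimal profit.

468

Check each constraint at x*: water 48/72 (slack 24); land 57/57 (tight); labor 48/48 (tight); seed budget 126/147 (slack 21).
By complementary slackness, y = 0 for the non-binding constraints.
Dual feasibility on the basic columns requires 6·y_land + 3·y_labor = 37.5, 1·y_land + 1·y_labor = 8.5.
→ y_land = 4 and y_labor = 4.5.
Δz = y_land·Δb = 4 × (6) = 24, so new z* = 444 + 24 = 468.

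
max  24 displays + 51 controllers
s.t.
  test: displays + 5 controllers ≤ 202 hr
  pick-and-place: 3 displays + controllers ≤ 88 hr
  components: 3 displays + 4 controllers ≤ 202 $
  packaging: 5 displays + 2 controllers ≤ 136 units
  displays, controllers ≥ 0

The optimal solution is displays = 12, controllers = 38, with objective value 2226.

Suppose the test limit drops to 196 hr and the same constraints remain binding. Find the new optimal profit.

2172

Binding: test and packaging. Non-binding: pick-and-place (14 unused), components (14 unused).
By complementary slackness, y = 0 for the non-binding constraints.
Dual feasibility on the basic columns requires 1·y_test + 5·y_packaging = 24, 5·y_test + 2·y_packaging = 51.
This yields shadow prices y_test = 9, y_packaging = 3.
Δz = y_test·Δb = 9 × (-6) = -54, so new z* = 2226 − 54 = 2172.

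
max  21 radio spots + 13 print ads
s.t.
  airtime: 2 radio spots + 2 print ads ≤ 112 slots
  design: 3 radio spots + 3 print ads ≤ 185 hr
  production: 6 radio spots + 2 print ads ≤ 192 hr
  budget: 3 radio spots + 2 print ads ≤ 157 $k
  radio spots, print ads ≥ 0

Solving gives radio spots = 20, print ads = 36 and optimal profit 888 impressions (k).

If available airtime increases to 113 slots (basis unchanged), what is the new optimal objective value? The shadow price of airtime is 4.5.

892.5

Δb = 1, so new z* = 888 + (4.5)·(1) = 888 + 4.5 = 892.5.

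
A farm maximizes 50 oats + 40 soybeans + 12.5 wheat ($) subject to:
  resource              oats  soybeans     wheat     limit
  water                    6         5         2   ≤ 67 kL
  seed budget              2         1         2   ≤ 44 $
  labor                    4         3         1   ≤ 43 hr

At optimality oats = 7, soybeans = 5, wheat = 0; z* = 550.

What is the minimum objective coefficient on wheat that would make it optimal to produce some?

Check each constraint at x*: water 67/67 (tight); seed budget 19/44 (slack 25); labor 43/43 (tight).
Slack constraints have shadow price 0 (complementary slackness).
Dual feasibility on the basic columns requires 6·y_water + 4·y_labor = 50, 5·y_water + 3·y_labor = 40.
→ y_water = 5 and y_labor = 5.
wheat enters the basis when its profit ≥ yᵀa₃ = 5·2 + 5·1 = 15.

15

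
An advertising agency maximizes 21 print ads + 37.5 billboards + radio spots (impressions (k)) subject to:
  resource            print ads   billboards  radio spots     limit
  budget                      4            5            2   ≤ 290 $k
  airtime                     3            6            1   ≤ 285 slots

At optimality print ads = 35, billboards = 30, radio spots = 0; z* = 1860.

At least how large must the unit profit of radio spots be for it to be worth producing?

8

Check each constraint at x*: budget 290/290 (tight); airtime 285/285 (tight).
Dual feasibility on the basic columns requires 4·y_budget + 3·y_airtime = 21, 5·y_budget + 6·y_airtime = 37.5.
This yields shadow prices y_budget = 1.5, y_airtime = 5.
radio spots enters the basis when its profit ≥ yᵀa₃ = 1.5·2 + 5·1 = 8.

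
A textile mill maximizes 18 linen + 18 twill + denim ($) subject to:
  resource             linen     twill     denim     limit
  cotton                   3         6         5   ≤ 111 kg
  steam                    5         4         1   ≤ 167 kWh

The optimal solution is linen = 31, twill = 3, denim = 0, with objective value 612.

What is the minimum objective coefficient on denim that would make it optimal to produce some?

8

Both cotton and steam are binding at x*.
From A_Bᵀ y = c: 3·y_cotton + 5·y_steam = 18; 6·y_cotton + 4·y_steam = 18.
→ y_cotton = 1 and y_steam = 3.
denim enters the basis when its profit ≥ yᵀa₃ = 1·5 + 3·1 = 8.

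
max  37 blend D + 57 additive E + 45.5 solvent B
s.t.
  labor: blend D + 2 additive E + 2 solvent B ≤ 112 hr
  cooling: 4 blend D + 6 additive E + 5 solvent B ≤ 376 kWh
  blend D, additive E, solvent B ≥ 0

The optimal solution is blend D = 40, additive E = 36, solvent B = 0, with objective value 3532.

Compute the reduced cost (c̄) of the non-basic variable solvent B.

-3

At the optimum: labor uses 112 of 112 (binding); cooling uses 376 of 376 (binding).
Dual feasibility on the basic columns requires 1·y_labor + 4·y_cooling = 37, 2·y_labor + 6·y_cooling = 57.
Solving: y_labor = 3, y_cooling = 8.5.
Reduced cost of solvent B: c₃ − yᵀa₃ = 45.5 − (3·2 + 8.5·5) = 45.5 − 48.5 = -3.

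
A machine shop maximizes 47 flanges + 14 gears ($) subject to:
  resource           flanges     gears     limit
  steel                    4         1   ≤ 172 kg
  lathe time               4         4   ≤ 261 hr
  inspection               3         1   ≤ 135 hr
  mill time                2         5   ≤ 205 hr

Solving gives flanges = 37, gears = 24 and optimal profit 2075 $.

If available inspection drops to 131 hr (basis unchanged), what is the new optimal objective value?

At the optimum: steel uses 172 of 172 (binding); lathe time uses 244 of 261 (slack = 17); inspection uses 135 of 135 (binding); mill time uses 194 of 205 (slack = 11).
Slack constraints have shadow price 0 (complementary slackness).
The binding rows give the dual system: 4·y_steel + 3·y_inspection = 47 and 1·y_steel + 1·y_inspection = 14.
This yields shadow prices y_steel = 5, y_inspection = 9.
Δz = y_inspection·Δb = 9 × (-4) = -36, so new z* = 2075 − 36 = 2039.

2039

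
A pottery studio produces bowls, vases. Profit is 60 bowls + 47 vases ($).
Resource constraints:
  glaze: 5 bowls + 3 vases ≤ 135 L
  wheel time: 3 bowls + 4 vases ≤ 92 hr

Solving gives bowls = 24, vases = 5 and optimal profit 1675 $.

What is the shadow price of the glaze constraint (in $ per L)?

Check each constraint at x*: glaze 135/135 (tight); wheel time 92/92 (tight).
The binding rows give the dual system: 5·y_glaze + 3·y_wheel time = 60 and 3·y_glaze + 4·y_wheel time = 47.
This yields shadow prices y_glaze = 9, y_wheel time = 5.
Shadow price of glaze = 9.

9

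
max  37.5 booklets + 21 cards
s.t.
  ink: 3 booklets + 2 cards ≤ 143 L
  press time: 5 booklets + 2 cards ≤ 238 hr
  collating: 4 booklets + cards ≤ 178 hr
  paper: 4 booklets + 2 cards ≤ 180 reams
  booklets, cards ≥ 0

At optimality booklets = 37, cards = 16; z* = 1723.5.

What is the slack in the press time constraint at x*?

21

press time used = 5·37 + 2·16 = 217; slack = 238 − 217 = 21.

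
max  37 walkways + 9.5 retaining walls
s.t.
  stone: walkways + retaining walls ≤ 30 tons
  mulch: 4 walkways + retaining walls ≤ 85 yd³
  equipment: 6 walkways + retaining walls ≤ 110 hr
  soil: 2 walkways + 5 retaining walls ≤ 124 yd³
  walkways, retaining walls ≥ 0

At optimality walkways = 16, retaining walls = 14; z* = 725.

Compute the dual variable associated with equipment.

5.5

Check each constraint at x*: stone 30/30 (tight); mulch 78/85 (slack 7); equipment 110/110 (tight); soil 102/124 (slack 22).
Slack constraints have shadow price 0 (complementary slackness).
From A_Bᵀ y = c: 1·y_stone + 6·y_equipment = 37; 1·y_stone + 1·y_equipment = 9.5.
→ y_stone = 4 and y_equipment = 5.5.
Shadow price of equipment = 5.5.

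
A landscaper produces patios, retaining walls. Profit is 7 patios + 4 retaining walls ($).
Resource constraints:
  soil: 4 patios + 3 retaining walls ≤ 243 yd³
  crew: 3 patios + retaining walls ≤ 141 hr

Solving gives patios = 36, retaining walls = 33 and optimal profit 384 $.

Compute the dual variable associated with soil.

Both soil and crew are binding at x*.
Dual feasibility on the basic columns requires 4·y_soil + 3·y_crew = 7, 3·y_soil + 1·y_crew = 4.
Solving: y_soil = 1, y_crew = 1.
Shadow price of soil = 1.

1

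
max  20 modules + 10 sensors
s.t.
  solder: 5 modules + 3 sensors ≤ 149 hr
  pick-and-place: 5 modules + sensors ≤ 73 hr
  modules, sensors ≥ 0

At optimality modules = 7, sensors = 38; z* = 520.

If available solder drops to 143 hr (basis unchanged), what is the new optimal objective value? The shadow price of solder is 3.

Δb = -6, so new z* = 520 + (3)·(-6) = 520 − 18 = 502.

502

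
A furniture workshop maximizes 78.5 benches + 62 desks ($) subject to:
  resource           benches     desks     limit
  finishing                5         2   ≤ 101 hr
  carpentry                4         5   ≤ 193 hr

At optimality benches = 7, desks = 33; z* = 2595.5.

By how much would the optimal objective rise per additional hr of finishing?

8.5

At the optimum: finishing uses 101 of 101 (binding); carpentry uses 193 of 193 (binding).
From A_Bᵀ y = c: 5·y_finishing + 4·y_carpentry = 78.5; 2·y_finishing + 5·y_carpentry = 62.
Solving: y_finishing = 8.5, y_carpentry = 9.
Shadow price of finishing = 8.5.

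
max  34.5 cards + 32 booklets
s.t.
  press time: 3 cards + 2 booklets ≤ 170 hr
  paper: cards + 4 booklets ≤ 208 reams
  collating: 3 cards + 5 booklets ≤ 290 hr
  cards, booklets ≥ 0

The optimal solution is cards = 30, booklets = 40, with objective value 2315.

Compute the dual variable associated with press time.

At the optimum: press time uses 170 of 170 (binding); paper uses 190 of 208 (slack = 18); collating uses 290 of 290 (binding).
Since paper is not tight, its dual is 0.
From A_Bᵀ y = c: 3·y_press time + 3·y_collating = 34.5; 2·y_press time + 5·y_collating = 32.
Solving: y_press time = 8.5, y_collating = 3.
Shadow price of press time = 8.5.

8.5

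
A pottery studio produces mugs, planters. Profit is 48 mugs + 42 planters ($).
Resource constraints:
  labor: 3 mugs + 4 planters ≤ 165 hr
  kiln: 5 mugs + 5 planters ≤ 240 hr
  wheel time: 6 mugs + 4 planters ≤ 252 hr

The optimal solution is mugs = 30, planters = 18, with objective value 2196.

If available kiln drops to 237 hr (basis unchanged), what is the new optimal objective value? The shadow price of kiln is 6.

Δb = -3, so new z* = 2196 + (6)·(-3) = 2196 − 18 = 2178.

2178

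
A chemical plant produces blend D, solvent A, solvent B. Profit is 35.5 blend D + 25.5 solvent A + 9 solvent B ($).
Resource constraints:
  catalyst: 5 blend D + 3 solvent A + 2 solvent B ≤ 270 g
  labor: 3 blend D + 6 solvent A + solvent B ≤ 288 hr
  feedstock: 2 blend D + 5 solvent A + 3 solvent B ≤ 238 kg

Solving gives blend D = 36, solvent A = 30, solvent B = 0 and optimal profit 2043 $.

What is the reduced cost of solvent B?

-5

Binding: catalyst and labor. Non-binding: feedstock (16 unused).
Since feedstock is not tight, its dual is 0.
The binding rows give the dual system: 5·y_catalyst + 3·y_labor = 35.5 and 3·y_catalyst + 6·y_labor = 25.5.
Solving: y_catalyst = 6.5, y_labor = 1.
Reduced cost of solvent B: c₃ − yᵀa₃ = 9 − (6.5·2 + 1·1) = 9 − 14 = -5.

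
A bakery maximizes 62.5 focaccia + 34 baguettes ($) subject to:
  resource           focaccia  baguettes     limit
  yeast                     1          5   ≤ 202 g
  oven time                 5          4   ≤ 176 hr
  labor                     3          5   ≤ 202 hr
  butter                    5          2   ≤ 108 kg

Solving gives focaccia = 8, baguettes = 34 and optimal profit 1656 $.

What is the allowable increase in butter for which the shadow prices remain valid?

68

Binding constraints: oven time, butter. The basis is B = [[5,4],[5,2]] with det -10.
Per unit increase in butter, x* moves by d = (0.4, -0.5).
The basis stays optimal until baguettes reaches 0; allowable increase = 68 kg.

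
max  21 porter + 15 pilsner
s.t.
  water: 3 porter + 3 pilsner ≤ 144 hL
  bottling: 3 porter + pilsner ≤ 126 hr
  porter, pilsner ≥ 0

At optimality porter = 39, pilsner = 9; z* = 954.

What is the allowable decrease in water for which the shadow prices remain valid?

18

Binding constraints: water, bottling. The basis is B = [[3,3],[3,1]] with det -6.
Per unit decrease in water, x* moves by d = (0.1667, -0.5).
The basis stays optimal until pilsner reaches 0; allowable decrease = 18 hL.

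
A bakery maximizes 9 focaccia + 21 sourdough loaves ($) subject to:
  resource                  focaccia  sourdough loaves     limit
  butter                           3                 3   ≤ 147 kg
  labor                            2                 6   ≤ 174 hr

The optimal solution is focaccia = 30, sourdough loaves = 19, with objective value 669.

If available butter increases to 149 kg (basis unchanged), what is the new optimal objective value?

671

Check each constraint at x*: butter 147/147 (tight); labor 174/174 (tight).
The binding rows give the dual system: 3·y_butter + 2·y_labor = 9 and 3·y_butter + 6·y_labor = 21.
This yields shadow prices y_butter = 1, y_labor = 3.
Δz = y_butter·Δb = 1 × (2) = 2, so new z* = 669 + 2 = 671.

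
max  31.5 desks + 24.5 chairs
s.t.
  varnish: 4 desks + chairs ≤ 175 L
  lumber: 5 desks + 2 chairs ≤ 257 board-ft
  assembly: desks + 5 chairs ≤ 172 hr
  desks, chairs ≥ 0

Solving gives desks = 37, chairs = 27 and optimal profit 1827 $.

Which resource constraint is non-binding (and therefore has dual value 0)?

varnish: 175/175 (binding)
lumber: 239/257 (slack 18)
assembly: 172/172 (binding)
By complementary slackness, a constraint with positive slack has shadow price 0 → lumber.

lumber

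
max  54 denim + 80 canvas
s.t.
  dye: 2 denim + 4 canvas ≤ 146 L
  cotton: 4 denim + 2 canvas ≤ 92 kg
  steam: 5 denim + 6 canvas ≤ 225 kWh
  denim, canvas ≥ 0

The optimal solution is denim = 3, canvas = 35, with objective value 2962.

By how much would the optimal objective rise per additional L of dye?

Binding: dye and steam. Non-binding: cotton (10 unused).
Since cotton is not tight, its dual is 0.
Dual feasibility on the basic columns requires 2·y_dye + 5·y_steam = 54, 4·y_dye + 6·y_steam = 80.
→ y_dye = 9.5 and y_steam = 7.
Shadow price of dye = 9.5.

9.5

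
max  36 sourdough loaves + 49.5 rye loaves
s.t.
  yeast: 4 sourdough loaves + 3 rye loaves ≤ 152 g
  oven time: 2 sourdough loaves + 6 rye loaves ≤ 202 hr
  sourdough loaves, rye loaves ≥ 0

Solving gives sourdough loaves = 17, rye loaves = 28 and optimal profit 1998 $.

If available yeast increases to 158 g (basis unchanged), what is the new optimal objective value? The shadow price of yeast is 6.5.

Δb = 6, so new z* = 1998 + (6.5)·(6) = 1998 + 39 = 2037.

2037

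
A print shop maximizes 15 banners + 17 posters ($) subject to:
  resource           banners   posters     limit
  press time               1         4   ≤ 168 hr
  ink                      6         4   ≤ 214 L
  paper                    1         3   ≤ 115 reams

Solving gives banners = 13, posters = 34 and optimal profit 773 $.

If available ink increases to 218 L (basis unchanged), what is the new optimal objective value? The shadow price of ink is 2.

781

Δb = 4, so new z* = 773 + (2)·(4) = 773 + 8 = 781.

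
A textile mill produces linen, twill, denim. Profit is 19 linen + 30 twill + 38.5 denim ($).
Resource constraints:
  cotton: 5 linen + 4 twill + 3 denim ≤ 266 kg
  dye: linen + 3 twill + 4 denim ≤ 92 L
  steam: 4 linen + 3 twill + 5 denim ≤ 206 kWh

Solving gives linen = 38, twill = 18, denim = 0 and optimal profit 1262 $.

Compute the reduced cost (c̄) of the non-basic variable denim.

Check each constraint at x*: cotton 262/266 (slack 4); dye 92/92 (tight); steam 206/206 (tight).
Slack constraints have shadow price 0 (complementary slackness).
From A_Bᵀ y = c: 1·y_dye + 4·y_steam = 19; 3·y_dye + 3·y_steam = 30.
This yields shadow prices y_dye = 7, y_steam = 3.
Reduced cost of denim: c₃ − yᵀa₃ = 38.5 − (7·4 + 3·5) = 38.5 − 43 = -4.5.

-4.5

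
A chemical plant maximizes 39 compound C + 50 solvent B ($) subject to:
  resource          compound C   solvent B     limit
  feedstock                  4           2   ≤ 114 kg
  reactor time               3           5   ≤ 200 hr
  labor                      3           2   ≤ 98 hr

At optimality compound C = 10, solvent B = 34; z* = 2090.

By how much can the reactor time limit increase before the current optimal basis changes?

45

Binding constraints: reactor time, labor. The basis is B = [[3,5],[3,2]] with det -9.
Per unit increase in reactor time, x* moves by d = (-0.2222, 0.3333).
The basis stays optimal until compound C reaches 0; allowable increase = 45 hr.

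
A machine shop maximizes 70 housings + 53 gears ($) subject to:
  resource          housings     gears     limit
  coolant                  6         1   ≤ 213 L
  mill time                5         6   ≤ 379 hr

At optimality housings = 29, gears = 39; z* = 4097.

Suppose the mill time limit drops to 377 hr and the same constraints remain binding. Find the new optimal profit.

4081

Check each constraint at x*: coolant 213/213 (tight); mill time 379/379 (tight).
Dual feasibility on the basic columns requires 6·y_coolant + 5·y_mill time = 70, 1·y_coolant + 6·y_mill time = 53.
→ y_coolant = 5 and y_mill time = 8.
Δz = y_mill time·Δb = 8 × (-2) = -16, so new z* = 4097 − 16 = 4081.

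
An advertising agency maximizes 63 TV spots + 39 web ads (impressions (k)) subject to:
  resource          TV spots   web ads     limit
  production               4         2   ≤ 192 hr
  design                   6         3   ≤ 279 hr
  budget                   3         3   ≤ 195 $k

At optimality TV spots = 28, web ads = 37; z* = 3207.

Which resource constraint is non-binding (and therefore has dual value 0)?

production

production: 186/192 (slack 6)
design: 279/279 (binding)
budget: 195/195 (binding)
By complementary slackness, a constraint with positive slack has shadow price 0 → production.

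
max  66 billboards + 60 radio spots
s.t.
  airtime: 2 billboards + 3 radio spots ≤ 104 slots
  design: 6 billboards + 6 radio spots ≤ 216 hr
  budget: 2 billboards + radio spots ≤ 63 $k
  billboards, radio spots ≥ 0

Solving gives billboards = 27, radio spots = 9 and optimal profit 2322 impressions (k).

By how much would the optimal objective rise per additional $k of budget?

6

Check each constraint at x*: airtime 81/104 (slack 23); design 216/216 (tight); budget 63/63 (tight).
Since airtime is not tight, its dual is 0.
Dual feasibility on the basic columns requires 6·y_design + 2·y_budget = 66, 6·y_design + 1·y_budget = 60.
Solving: y_design = 9, y_budget = 6.
Shadow price of budget = 6.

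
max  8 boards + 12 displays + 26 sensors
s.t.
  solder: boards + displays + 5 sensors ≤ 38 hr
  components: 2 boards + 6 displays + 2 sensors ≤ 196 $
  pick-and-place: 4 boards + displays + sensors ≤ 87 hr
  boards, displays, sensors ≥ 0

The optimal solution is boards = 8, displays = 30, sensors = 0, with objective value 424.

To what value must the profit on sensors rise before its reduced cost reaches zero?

Binding: solder and components. Non-binding: pick-and-place (25 unused).
Slack constraints have shadow price 0 (complementary slackness).
Dual feasibility on the basic columns requires 1·y_solder + 2·y_components = 8, 1·y_solder + 6·y_components = 12.
→ y_solder = 6 and y_components = 1.
sensors enters the basis when its profit ≥ yᵀa₃ = 6·5 + 1·2 = 32.

32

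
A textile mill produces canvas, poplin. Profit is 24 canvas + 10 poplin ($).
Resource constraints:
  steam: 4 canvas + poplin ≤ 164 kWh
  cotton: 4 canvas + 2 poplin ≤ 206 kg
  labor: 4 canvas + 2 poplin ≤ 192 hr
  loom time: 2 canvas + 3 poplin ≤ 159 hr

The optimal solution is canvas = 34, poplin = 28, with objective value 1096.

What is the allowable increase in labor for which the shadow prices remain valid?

Binding constraints: steam, labor. The basis is B = [[4,1],[4,2]] with det 4.
Per unit increase in labor, x* moves by d = (-0.25, 1).
The basis stays optimal until loom time becomes binding; allowable increase = 2.8 hr.

2.8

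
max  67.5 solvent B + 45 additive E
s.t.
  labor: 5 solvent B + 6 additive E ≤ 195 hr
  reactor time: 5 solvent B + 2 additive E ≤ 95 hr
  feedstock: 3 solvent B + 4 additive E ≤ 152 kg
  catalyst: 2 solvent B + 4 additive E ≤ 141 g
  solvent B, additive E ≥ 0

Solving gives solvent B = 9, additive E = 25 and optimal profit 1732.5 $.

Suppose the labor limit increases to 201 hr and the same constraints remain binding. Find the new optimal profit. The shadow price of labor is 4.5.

1759.5

Δb = 6, so new z* = 1732.5 + (4.5)·(6) = 1732.5 + 27 = 1759.5.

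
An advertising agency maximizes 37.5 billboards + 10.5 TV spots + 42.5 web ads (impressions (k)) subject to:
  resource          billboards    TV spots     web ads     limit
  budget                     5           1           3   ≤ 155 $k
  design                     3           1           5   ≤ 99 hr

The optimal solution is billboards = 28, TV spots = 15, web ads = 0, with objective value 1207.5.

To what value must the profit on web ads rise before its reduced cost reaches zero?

At the optimum: budget uses 155 of 155 (binding); design uses 99 of 99 (binding).
Dual feasibility on the basic columns requires 5·y_budget + 3·y_design = 37.5, 1·y_budget + 1·y_design = 10.5.
→ y_budget = 3 and y_design = 7.5.
web ads enters the basis when its profit ≥ yᵀa₃ = 3·3 + 7.5·5 = 46.5.

46.5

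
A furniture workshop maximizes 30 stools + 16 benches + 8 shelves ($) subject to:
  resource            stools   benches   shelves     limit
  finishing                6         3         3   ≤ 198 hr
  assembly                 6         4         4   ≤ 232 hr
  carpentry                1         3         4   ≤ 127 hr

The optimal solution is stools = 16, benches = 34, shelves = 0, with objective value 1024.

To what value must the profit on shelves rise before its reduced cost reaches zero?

At the optimum: finishing uses 198 of 198 (binding); assembly uses 232 of 232 (binding); carpentry uses 118 of 127 (slack = 9).
Slack constraints have shadow price 0 (complementary slackness).
From A_Bᵀ y = c: 6·y_finishing + 6·y_assembly = 30; 3·y_finishing + 4·y_assembly = 16.
This yields shadow prices y_finishing = 4, y_assembly = 1.
shelves enters the basis when its profit ≥ yᵀa₃ = 4·3 + 1·4 = 16.

16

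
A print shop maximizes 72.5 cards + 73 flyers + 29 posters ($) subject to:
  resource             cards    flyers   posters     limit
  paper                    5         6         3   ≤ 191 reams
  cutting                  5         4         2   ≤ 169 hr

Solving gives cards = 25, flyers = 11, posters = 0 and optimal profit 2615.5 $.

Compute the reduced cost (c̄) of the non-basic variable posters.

Both paper and cutting are binding at x*.
From A_Bᵀ y = c: 5·y_paper + 5·y_cutting = 72.5; 6·y_paper + 4·y_cutting = 73.
→ y_paper = 7.5 and y_cutting = 7.
Reduced cost of posters: c₃ − yᵀa₃ = 29 − (7.5·3 + 7·2) = 29 − 36.5 = -7.5.

-7.5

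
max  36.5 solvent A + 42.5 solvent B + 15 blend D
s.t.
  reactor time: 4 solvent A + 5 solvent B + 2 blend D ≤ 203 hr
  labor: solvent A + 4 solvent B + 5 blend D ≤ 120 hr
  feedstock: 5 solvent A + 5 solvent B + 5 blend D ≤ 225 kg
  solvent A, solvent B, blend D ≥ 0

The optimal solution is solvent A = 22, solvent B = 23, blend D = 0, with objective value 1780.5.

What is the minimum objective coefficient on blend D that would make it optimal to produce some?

24.5

At the optimum: reactor time uses 203 of 203 (binding); labor uses 114 of 120 (slack = 6); feedstock uses 225 of 225 (binding).
By complementary slackness, y = 0 for the non-binding constraint.
The binding rows give the dual system: 4·y_reactor time + 5·y_feedstock = 36.5 and 5·y_reactor time + 5·y_feedstock = 42.5.
This yields shadow prices y_reactor time = 6, y_feedstock = 2.5.
blend D enters the basis when its profit ≥ yᵀa₃ = 6·2 + 2.5·5 = 24.5.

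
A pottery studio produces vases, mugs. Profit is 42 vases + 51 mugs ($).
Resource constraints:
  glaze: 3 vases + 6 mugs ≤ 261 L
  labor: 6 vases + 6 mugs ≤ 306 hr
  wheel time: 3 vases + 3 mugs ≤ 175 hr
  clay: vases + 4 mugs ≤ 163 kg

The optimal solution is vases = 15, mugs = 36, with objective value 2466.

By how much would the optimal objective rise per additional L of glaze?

At the optimum: glaze uses 261 of 261 (binding); labor uses 306 of 306 (binding); wheel time uses 153 of 175 (slack = 22); clay uses 159 of 163 (slack = 4).
Slack constraints have shadow price 0 (complementary slackness).
The binding rows give the dual system: 3·y_glaze + 6·y_labor = 42 and 6·y_glaze + 6·y_labor = 51.
This yields shadow prices y_glaze = 3, y_labor = 5.5.
Shadow price of glaze = 3.

3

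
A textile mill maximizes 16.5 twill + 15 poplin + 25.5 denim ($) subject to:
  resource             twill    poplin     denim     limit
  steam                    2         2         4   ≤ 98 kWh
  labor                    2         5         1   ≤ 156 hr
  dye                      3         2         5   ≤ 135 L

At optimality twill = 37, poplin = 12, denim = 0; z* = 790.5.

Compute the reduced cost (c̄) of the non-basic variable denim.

-6

At the optimum: steam uses 98 of 98 (binding); labor uses 134 of 156 (slack = 22); dye uses 135 of 135 (binding).
Slack constraints have shadow price 0 (complementary slackness).
From A_Bᵀ y = c: 2·y_steam + 3·y_dye = 16.5; 2·y_steam + 2·y_dye = 15.
→ y_steam = 6 and y_dye = 1.5.
Reduced cost of denim: c₃ − yᵀa₃ = 25.5 − (6·4 + 1.5·5) = 25.5 − 31.5 = -6.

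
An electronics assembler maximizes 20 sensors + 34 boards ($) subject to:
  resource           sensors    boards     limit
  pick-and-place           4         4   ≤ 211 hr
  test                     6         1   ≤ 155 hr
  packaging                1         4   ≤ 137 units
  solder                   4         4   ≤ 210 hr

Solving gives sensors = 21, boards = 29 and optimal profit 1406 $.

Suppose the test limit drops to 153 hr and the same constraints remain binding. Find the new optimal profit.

1402

At the optimum: pick-and-place uses 200 of 211 (slack = 11); test uses 155 of 155 (binding); packaging uses 137 of 137 (binding); solder uses 200 of 210 (slack = 10).
Slack constraints have shadow price 0 (complementary slackness).
From A_Bᵀ y = c: 6·y_test + 1·y_packaging = 20; 1·y_test + 4·y_packaging = 34.
Solving: y_test = 2, y_packaging = 8.
Δz = y_test·Δb = 2 × (-2) = -4, so new z* = 1406 − 4 = 1402.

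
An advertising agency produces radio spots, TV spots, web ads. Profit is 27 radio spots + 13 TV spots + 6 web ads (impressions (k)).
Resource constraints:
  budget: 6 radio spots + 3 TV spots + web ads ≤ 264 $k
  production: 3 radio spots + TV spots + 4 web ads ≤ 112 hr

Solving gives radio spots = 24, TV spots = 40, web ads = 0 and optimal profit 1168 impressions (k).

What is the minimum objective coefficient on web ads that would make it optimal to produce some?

8

Both budget and production are binding at x*.
Dual feasibility on the basic columns requires 6·y_budget + 3·y_production = 27, 3·y_budget + 1·y_production = 13.
Solving: y_budget = 4, y_production = 1.
web ads enters the basis when its profit ≥ yᵀa₃ = 4·1 + 1·4 = 8.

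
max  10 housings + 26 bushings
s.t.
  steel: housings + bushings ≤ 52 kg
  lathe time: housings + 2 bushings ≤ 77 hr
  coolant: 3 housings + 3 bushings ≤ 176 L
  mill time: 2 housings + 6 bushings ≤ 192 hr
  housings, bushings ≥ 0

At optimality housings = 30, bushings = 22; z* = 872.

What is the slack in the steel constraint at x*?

steel used = 1·30 + 1·22 = 52; slack = 52 − 52 = 0.

0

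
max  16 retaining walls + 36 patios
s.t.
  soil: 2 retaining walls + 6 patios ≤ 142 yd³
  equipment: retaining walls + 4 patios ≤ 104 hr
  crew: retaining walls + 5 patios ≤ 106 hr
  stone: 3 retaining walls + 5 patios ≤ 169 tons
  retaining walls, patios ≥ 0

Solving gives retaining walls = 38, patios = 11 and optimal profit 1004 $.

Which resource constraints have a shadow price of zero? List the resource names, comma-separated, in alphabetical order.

crew, equipment

soil: 142/142 (binding)
equipment: 82/104 (slack 22)
crew: 93/106 (slack 13)
stone: 169/169 (binding)
By complementary slackness, a constraint with positive slack has shadow price 0 → crew, equipment.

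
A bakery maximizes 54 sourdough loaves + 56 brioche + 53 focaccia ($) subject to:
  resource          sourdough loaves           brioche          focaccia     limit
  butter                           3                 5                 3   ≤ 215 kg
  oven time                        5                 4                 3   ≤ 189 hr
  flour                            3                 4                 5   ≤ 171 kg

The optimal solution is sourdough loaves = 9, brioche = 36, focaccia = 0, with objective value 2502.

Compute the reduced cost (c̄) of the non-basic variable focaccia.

-5

Binding: oven time and flour. Non-binding: butter (8 unused).
Since butter is not tight, its dual is 0.
The binding rows give the dual system: 5·y_oven time + 3·y_flour = 54 and 4·y_oven time + 4·y_flour = 56.
This yields shadow prices y_oven time = 6, y_flour = 8.
Reduced cost of focaccia: c₃ − yᵀa₃ = 53 − (6·3 + 8·5) = 53 − 58 = -5.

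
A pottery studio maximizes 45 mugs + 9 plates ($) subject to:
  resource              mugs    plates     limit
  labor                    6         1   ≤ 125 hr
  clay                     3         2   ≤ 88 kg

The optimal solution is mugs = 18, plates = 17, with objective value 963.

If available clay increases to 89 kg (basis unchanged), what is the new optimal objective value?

Both labor and clay are binding at x*.
From A_Bᵀ y = c: 6·y_labor + 3·y_clay = 45; 1·y_labor + 2·y_clay = 9.
This yields shadow prices y_labor = 7, y_clay = 1.
Δz = y_clay·Δb = 1 × (1) = 1, so new z* = 963 + 1 = 964.

964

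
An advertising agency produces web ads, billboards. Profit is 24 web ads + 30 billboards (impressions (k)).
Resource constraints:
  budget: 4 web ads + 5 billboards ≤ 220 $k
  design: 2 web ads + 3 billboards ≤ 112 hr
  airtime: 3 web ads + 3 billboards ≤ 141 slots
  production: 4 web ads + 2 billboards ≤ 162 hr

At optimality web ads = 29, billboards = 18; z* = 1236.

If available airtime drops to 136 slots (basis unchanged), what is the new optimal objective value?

1216

Check each constraint at x*: budget 206/220 (slack 14); design 112/112 (tight); airtime 141/141 (tight); production 152/162 (slack 10).
By complementary slackness, y = 0 for the non-binding constraints.
The binding rows give the dual system: 2·y_design + 3·y_airtime = 24 and 3·y_design + 3·y_airtime = 30.
→ y_design = 6 and y_airtime = 4.
Δz = y_airtime·Δb = 4 × (-5) = -20, so new z* = 1236 − 20 = 1216.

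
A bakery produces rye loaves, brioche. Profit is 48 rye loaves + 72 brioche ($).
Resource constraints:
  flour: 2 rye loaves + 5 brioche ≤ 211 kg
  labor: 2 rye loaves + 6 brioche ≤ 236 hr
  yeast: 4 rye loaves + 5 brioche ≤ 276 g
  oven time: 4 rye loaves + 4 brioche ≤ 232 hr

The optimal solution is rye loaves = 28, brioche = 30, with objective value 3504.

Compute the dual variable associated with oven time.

At the optimum: flour uses 206 of 211 (slack = 5); labor uses 236 of 236 (binding); yeast uses 262 of 276 (slack = 14); oven time uses 232 of 232 (binding).
Slack constraints have shadow price 0 (complementary slackness).
Dual feasibility on the basic columns requires 2·y_labor + 4·y_oven time = 48, 6·y_labor + 4·y_oven time = 72.
→ y_labor = 6 and y_oven time = 9.
Shadow price of oven time = 9.

9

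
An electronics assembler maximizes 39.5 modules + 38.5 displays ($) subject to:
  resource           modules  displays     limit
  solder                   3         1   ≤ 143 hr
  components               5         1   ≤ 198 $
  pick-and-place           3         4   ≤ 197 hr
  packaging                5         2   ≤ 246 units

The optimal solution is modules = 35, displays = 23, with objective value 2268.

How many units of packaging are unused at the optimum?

packaging used = 5·35 + 2·23 = 221; slack = 246 − 221 = 25.

25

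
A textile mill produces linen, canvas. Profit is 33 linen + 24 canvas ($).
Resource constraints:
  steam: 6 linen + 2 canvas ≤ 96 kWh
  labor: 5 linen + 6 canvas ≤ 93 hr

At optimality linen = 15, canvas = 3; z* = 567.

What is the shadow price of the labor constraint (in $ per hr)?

Check each constraint at x*: steam 96/96 (tight); labor 93/93 (tight).
From A_Bᵀ y = c: 6·y_steam + 5·y_labor = 33; 2·y_steam + 6·y_labor = 24.
→ y_steam = 3 and y_labor = 3.
Shadow price of labor = 3.

3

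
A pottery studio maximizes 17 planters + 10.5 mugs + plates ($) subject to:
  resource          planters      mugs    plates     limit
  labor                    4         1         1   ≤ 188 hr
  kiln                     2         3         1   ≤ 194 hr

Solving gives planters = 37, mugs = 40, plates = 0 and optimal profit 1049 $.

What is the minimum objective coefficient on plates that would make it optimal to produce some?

5.5

Check each constraint at x*: labor 188/188 (tight); kiln 194/194 (tight).
From A_Bᵀ y = c: 4·y_labor + 2·y_kiln = 17; 1·y_labor + 3·y_kiln = 10.5.
→ y_labor = 3 and y_kiln = 2.5.
plates enters the basis when its profit ≥ yᵀa₃ = 3·1 + 2.5·1 = 5.5.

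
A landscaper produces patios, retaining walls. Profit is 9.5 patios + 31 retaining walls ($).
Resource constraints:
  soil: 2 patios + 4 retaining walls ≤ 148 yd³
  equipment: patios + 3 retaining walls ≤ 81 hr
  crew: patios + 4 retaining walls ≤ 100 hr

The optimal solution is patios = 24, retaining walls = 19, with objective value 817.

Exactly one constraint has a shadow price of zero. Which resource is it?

soil: 124/148 (slack 24)
equipment: 81/81 (binding)
crew: 100/100 (binding)
By complementary slackness, a constraint with positive slack has shadow price 0 → soil.

soil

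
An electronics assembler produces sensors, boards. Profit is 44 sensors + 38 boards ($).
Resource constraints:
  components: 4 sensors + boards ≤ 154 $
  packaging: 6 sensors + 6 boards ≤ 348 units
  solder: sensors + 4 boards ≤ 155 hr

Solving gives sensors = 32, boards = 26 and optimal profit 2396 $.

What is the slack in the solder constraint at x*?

solder used = 1·32 + 4·26 = 136; slack = 155 − 136 = 19.

19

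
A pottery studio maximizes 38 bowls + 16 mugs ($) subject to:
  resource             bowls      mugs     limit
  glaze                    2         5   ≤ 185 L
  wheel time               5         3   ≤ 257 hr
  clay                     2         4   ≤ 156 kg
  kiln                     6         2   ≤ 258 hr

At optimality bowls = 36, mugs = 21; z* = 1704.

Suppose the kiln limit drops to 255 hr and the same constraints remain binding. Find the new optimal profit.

Check each constraint at x*: glaze 177/185 (slack 8); wheel time 243/257 (slack 14); clay 156/156 (tight); kiln 258/258 (tight).
Since glaze, wheel time are not tight, their duals are 0.
From A_Bᵀ y = c: 2·y_clay + 6·y_kiln = 38; 4·y_clay + 2·y_kiln = 16.
Solving: y_clay = 1, y_kiln = 6.
Δz = y_kiln·Δb = 6 × (-3) = -18, so new z* = 1704 − 18 = 1686.

1686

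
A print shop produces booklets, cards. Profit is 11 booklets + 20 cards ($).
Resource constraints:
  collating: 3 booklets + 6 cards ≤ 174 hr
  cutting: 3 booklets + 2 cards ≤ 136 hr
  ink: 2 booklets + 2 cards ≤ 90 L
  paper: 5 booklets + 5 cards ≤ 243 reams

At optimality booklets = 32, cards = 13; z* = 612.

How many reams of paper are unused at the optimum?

paper used = 5·32 + 5·13 = 225; slack = 243 − 225 = 18.

18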